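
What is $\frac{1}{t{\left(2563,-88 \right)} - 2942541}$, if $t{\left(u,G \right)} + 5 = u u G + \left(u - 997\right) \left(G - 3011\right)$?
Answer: $- \frac{1}{585864852} \approx -1.7069 \cdot 10^{-9}$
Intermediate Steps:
$t{\left(u,G \right)} = -5 + G u^{2} + \left(-3011 + G\right) \left(-997 + u\right)$ ($t{\left(u,G \right)} = -5 + \left(u u G + \left(u - 997\right) \left(G - 3011\right)\right) = -5 + \left(u^{2} G + \left(-997 + u\right) \left(-3011 + G\right)\right) = -5 + \left(G u^{2} + \left(-3011 + G\right) \left(-997 + u\right)\right) = -5 + G u^{2} + \left(-3011 + G\right) \left(-997 + u\right)$)
$\frac{1}{t{\left(2563,-88 \right)} - 2942541} = \frac{1}{\left(3001962 - 7717193 - -87736 - 225544 - 88 \cdot 2563^{2}\right) - 2942541} = \frac{1}{\left(3001962 - 7717193 + 87736 - 225544 - 578069272\right) - 2942541} = \frac{1}{-582922311 - 2942541} = \frac{1}{-585864852} = - \frac{1}{585864852}$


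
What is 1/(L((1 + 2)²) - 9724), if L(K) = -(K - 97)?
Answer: -1/9636 ≈ -0.00010378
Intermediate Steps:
L(K) = 97 - K (L(K) = -(-97 + K) = 97 - K)
1/(L((1 + 2)²) - 9724) = 1/((97 - (1 + 2)²) - 9724) = 1/((97 - 1*3²) - 9724) = 1/((97 - 1*9) - 9724) = 1/((97 - 9) - 9724) = 1/(88 - 9724) = 1/(-9636) = -1/9636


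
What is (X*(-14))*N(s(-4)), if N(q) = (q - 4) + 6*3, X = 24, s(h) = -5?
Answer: -3024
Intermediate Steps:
N(q) = 14 + q (N(q) = (-4 + q) + 18 = 14 + q)
(X*(-14))*N(s(-4)) = (24*(-14))*(14 - 5) = -336*9 = -3024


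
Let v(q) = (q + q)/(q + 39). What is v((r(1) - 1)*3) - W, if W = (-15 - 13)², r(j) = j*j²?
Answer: -784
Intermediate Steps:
r(j) = j³
W = 784 (W = (-28)² = 784)
v(q) = 2*q/(39 + q) (v(q) = (2*q)/(39 + q) = 2*q/(39 + q))
v((r(1) - 1)*3) - W = 2*((1³ - 1)*3)/(39 + (1³ - 1)*3) - 1*784 = 2*((1 - 1)*3)/(39 + (1 - 1)*3) - 784 = 2*(0*3)/(39 + 0*3) - 784 = 2*0/(39 + 0) - 784 = 2*0/39 - 784 = 2*0*(1/39) - 784 = 0 - 784 = -784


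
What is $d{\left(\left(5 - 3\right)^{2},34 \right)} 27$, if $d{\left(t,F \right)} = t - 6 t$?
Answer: $-540$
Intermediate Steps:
$d{\left(t,F \right)} = - 5 t$ ($d{\left(t,F \right)} = t - 6 t = - 5 t$)
$d{\left(\left(5 - 3\right)^{2},34 \right)} 27 = - 5 \left(5 - 3\right)^{2} \cdot 27 = - 5 \cdot 2^{2} \cdot 27 = \left(-5\right) 4 \cdot 27 = \left(-20\right) 27 = -540$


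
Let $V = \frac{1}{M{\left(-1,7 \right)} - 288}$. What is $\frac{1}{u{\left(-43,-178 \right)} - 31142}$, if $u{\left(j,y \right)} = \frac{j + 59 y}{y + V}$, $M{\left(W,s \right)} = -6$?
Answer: $- \frac{52333}{1626654056} \approx -3.2172 \cdot 10^{-5}$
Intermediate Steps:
$V = - \frac{1}{294}$ ($V = \frac{1}{-6 - 288} = \frac{1}{-294} = - \frac{1}{294} \approx -0.0034014$)
$u{\left(j,y \right)} = \frac{j + 59 y}{- \frac{1}{294} + y}$ ($u{\left(j,y \right)} = \frac{j + 59 y}{y - \frac{1}{294}} = \frac{j + 59 y}{- \frac{1}{294} + y}$)
$\frac{1}{u{\left(-43,-178 \right)} - 31142} = \frac{1}{\frac{294 \left(-43 + 59 \left(-178\right)\right)}{-1 + 294 \left(-178\right)} - 31142} = \frac{1}{\frac{294 \left(-43 - 10502\right)}{-1 - 52332} - 31142} = \frac{1}{294 \frac{1}{-52333} \left(-10545\right) - 31142} = \frac{1}{294 \left(- \frac{1}{52333}\right) \left(-10545\right) - 31142} = \frac{1}{\frac{3100230}{52333} - 31142} = \frac{1}{- \frac{1626654056}{52333}} = - \frac{52333}{1626654056}$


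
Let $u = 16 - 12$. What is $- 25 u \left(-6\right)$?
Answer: $600$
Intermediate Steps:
$u = 4$
$- 25 u \left(-6\right) = \left(-25\right) 4 \left(-6\right) = \left(-100\right) \left(-6\right) = 600$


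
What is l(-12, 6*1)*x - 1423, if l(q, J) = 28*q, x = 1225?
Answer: -413023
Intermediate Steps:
l(-12, 6*1)*x - 1423 = (28*(-12))*1225 - 1423 = -336*1225 - 1423 = -411600 - 1423 = -413023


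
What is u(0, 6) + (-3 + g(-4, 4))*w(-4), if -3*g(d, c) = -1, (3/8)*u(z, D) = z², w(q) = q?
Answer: 32/3 ≈ 10.667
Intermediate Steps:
u(z, D) = 8*z²/3
g(d, c) = ⅓ (g(d, c) = -⅓*(-1) = ⅓)
u(0, 6) + (-3 + g(-4, 4))*w(-4) = (8/3)*0² + (-3 + ⅓)*(-4) = (8/3)*0 - 8/3*(-4) = 0 + 32/3 = 32/3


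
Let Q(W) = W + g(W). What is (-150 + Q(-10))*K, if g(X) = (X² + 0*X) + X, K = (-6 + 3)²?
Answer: -630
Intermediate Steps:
K = 9 (K = (-3)² = 9)
g(X) = X + X² (g(X) = (X² + 0) + X = X² + X = X + X²)
Q(W) = W + W*(1 + W)
(-150 + Q(-10))*K = (-150 - 10*(2 - 10))*9 = (-150 - 10*(-8))*9 = (-150 + 80)*9 = -70*9 = -630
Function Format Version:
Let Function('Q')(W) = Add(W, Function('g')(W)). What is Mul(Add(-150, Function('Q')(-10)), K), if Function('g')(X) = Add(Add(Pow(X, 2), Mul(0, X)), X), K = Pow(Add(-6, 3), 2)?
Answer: -630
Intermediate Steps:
K = 9 (K = Pow(-3, 2) = 9)
Function('g')(X) = Add(X, Pow(X, 2)) (Function('g')(X) = Add(Add(Pow(X, 2), 0), X) = Add(Pow(X, 2), X) = Add(X, Pow(X, 2)))
Function('Q')(W) = Add(W, Mul(W, Add(1, W)))
Mul(Add(-150, Function('Q')(-10)), K) = Mul(Add(-150, Mul(-10, Add(2, -10))), 9) = Mul(Add(-150, Mul(-10, -8)), 9) = Mul(Add(-150, 80), 9) = Mul(-70, 9) = -630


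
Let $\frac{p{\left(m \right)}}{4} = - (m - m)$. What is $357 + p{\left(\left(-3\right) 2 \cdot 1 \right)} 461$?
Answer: $357$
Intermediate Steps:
$p{\left(m \right)} = 0$ ($p{\left(m \right)} = 4 \left(- (m - m)\right) = 4 \left(\left(-1\right) 0\right) = 4 \cdot 0 = 0$)
$357 + p{\left(\left(-3\right) 2 \cdot 1 \right)} 461 = 357 + 0 \cdot 461 = 357 + 0 = 357$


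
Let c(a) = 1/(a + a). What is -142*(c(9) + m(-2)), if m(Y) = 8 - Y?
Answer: -12851/9 ≈ -1427.9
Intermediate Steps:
c(a) = 1/(2*a)
-142*(c(9) + m(-2)) = -142*((½)/9 + (8 - 1*(-2))) = -142*((½)*(⅑) + (8 + 2)) = -142*(1/18 + 10) = -142*181/18 = -12851/9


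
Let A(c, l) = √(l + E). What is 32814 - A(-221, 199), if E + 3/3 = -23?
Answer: 32814 - 5*√7 ≈ 32801.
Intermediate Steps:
E = -24 (E = -1 - 23 = -24)
A(c, l) = √(-24 + l) (A(c, l) = √(l - 24) = √(-24 + l))
32814 - A(-221, 199) = 32814 - √(-24 + 199) = 32814 - √175 = 32814 - 5*√7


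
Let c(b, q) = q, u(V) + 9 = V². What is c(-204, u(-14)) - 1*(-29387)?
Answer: 29574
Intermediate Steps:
u(V) = -9 + V²
c(-204, u(-14)) - 1*(-29387) = (-9 + (-14)²) - 1*(-29387) = (-9 + 196) + 29387 = 187 + 29387 = 29574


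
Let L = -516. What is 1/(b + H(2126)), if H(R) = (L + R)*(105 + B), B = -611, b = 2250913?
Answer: 1/1436253 ≈ 6.9626e-7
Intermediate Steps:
H(R) = 261096 - 506*R (H(R) = (-516 + R)*(105 - 611) = (-516 + R)*(-506) = 261096 - 506*R)
1/(b + H(2126)) = 1/(2250913 + (261096 - 506*2126)) = 1/(2250913 + (261096 - 1075756)) = 1/(2250913 - 814660) = 1/1436253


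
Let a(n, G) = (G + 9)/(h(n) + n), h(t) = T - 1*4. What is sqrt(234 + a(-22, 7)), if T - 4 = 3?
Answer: sqrt(84170)/19 ≈ 15.270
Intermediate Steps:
T = 7 (T = 4 + 3 = 7)
h(t) = 3 (h(t) = 7 - 1*4 = 7 - 4 = 3)
a(n, G) = (9 + G)/(3 + n) (a(n, G) = (G + 9)/(3 + n) = (9 + G)/(3 + n))
sqrt(234 + a(-22, 7)) = sqrt(234 + (9 + 7)/(3 - 22)) = sqrt(234 + 16/(-19)) = sqrt(234 - 1/19*16) = sqrt(234 - 16/19) = sqrt(4430/19) = sqrt(84170)/19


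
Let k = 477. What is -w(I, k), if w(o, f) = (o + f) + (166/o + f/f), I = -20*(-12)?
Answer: -86243/120 ≈ -718.69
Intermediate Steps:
I = 240
w(o, f) = 1 + f + o + 166/o (w(o, f) = (f + o) + (166/o + 1) = (f + o) + (1 + 166/o) = 1 + f + o + 166/o)
-w(I, k) = -(1 + 477 + 240 + 166/240) = -(1 + 477 + 240 + 166*(1/240)) = -(1 + 477 + 240 + 83/120) = -1*86243/120 = -86243/120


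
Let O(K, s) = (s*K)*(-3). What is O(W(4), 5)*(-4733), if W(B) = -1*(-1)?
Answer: 70995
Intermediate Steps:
W(B) = 1
O(K, s) = -3*K*s (O(K, s) = (K*s)*(-3) = -3*K*s)
O(W(4), 5)*(-4733) = -3*1*5*(-4733) = -15*(-4733) = 70995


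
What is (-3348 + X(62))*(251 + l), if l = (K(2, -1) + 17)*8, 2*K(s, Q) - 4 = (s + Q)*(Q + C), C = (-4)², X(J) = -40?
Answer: -1568644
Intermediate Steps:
C = 16
K(s, Q) = 2 + (16 + Q)*(Q + s)/2 (K(s, Q) = 2 + ((s + Q)*(Q + 16))/2 = 2 + ((Q + s)*(16 + Q))/2 = 2 + ((16 + Q)*(Q + s))/2 = 2 + (16 + Q)*(Q + s)/2)
l = 212 (l = ((2 + (½)*(-1)² + 8*(-1) + 8*2 + (½)*(-1)*2) + 17)*8 = ((2 + (½)*1 - 8 + 16 - 1) + 17)*8 = ((2 + ½ - 8 + 16 - 1) + 17)*8 = (19/2 + 17)*8 = (53/2)*8 = 212)
(-3348 + X(62))*(251 + l) = (-3348 - 40)*(251 + 212) = -3388*463 = -1568644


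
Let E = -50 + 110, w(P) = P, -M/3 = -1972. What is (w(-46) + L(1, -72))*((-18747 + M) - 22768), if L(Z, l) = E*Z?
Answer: -498386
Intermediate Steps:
M = 5916 (M = -3*(-1972) = 5916)
E = 60
L(Z, l) = 60*Z
(w(-46) + L(1, -72))*((-18747 + M) - 22768) = (-46 + 60*1)*((-18747 + 5916) - 22768) = (-46 + 60)*(-12831 - 22768) = 14*(-35599) = -498386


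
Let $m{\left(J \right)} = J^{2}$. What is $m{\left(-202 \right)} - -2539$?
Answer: $43343$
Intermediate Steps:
$m{\left(-202 \right)} - -2539 = \left(-202\right)^{2} - -2539 = 40804 + 2539 = 43343$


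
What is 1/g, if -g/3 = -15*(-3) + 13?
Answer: -1/174 ≈ -0.0057471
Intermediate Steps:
g = -174 (g = -3*(-15*(-3) + 13) = -3*(45 + 13) = -3*58 = -174)
1/g = 1/(-174) = -1/174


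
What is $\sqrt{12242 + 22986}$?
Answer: $2 \sqrt{8807} \approx 187.69$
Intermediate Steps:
$\sqrt{12242 + 22986} = \sqrt{35228} = 2 \sqrt{8807}$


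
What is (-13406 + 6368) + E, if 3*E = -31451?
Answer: -52565/3 ≈ -17522.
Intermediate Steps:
E = -31451/3 (E = (⅓)*(-31451) = -31451/3 ≈ -10484.)
(-13406 + 6368) + E = (-13406 + 6368) - 31451/3 = -7038 - 31451/3 = -52565/3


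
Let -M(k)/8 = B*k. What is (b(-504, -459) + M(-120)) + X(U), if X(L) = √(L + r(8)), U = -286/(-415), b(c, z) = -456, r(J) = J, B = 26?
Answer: 24504 + √1496490/415 ≈ 24507.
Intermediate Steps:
U = 286/415 (U = -286*(-1/415) = 286/415 ≈ 0.68916)
X(L) = √(8 + L) (X(L) = √(L + 8) = √(8 + L))
M(k) = -208*k
(b(-504, -459) + M(-120)) + X(U) = (-456 - 208*(-120)) + √(8 + 286/415) = (-456 + 24960) + √(3606/415) = 24504 + √1496490/415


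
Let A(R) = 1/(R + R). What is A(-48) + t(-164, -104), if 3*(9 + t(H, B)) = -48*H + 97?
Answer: 254143/96 ≈ 2647.3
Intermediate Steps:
t(H, B) = 70/3 - 16*H (t(H, B) = -9 + (-48*H + 97)/3 = -9 + (97 - 48*H)/3 = -9 + (97/3 - 16*H) = 70/3 - 16*H)
A(R) = 1/(2*R)
A(-48) + t(-164, -104) = (½)/(-48) + (70/3 - 16*(-164)) = (½)*(-1/48) + (70/3 + 2624) = -1/96 + 7942/3 = 254143/96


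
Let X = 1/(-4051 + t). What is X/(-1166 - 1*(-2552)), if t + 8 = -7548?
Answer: -1/16087302 ≈ -6.2161e-8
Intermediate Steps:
t = -7556 (t = -8 - 7548 = -7556)
X = -1/11607 (X = 1/(-4051 - 7556) = 1/(-11607) = -1/11607 ≈ -8.6155e-5)
X/(-1166 - 1*(-2552)) = -1/(11607*(-1166 - 1*(-2552))) = -1/(11607*(-1166 + 2552)) = -1/11607/1386 = -1/11607*1/1386 = -1/16087302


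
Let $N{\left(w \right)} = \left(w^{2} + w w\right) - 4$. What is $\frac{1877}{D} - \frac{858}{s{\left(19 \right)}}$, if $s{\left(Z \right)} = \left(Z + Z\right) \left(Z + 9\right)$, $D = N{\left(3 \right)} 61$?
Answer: $\frac{6451}{4636} \approx 1.3915$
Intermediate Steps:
$N{\left(w \right)} = -4 + 2 w^{2}$ ($N{\left(w \right)} = \left(w^{2} + w^{2}\right) - 4 = 2 w^{2} - 4 = -4 + 2 w^{2}$)
$D = 854$ ($D = \left(-4 + 2 \cdot 3^{2}\right) 61 = \left(-4 + 2 \cdot 9\right) 61 = \left(-4 + 18\right) 61 = 14 \cdot 61 = 854$)
$s{\left(Z \right)} = 2 Z \left(9 + Z\right)$
$\frac{1877}{D} - \frac{858}{s{\left(19 \right)}} = \frac{1877}{854} - \frac{858}{2 \cdot 19 \left(9 + 19\right)} = 1877 \cdot \frac{1}{854} - \frac{858}{2 \cdot 19 \cdot 28} = \frac{1877}{854} - \frac{858}{1064} = \frac{1877}{854} - \frac{429}{532} = \frac{6451}{4636}$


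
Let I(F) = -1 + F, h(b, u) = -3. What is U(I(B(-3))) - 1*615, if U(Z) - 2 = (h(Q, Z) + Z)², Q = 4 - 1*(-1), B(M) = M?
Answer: -564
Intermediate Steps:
Q = 5 (Q = 4 + 1 = 5)
U(Z) = 2 + (-3 + Z)²
U(I(B(-3))) - 1*615 = (2 + (-3 + (-1 - 3))²) - 1*615 = (2 + (-3 - 4)²) - 615 = (2 + (-7)²) - 615 = (2 + 49) - 615 = 51 - 615 = -564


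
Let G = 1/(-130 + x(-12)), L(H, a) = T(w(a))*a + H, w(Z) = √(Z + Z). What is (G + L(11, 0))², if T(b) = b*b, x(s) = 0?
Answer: 2042041/16900 ≈ 120.83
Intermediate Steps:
w(Z) = √2*√Z (w(Z) = √(2*Z) = √2*√Z)
T(b) = b²
L(H, a) = H + 2*a² (L(H, a) = (√2*√a)²*a + H = (2*a)*a + H = 2*a² + H = H + 2*a²)
G = -1/130 (G = 1/(-130 + 0) = 1/(-130) = -1/130 ≈ -0.0076923)
(G + L(11, 0))² = (-1/130 + (11 + 2*0²))² = (-1/130 + (11 + 2*0))² = (-1/130 + (11 + 0))² = (-1/130 + 11)² = (1429/130)² = 2042041/16900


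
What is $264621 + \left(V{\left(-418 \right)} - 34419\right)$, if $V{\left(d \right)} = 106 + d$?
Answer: $229890$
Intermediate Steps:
$264621 + \left(V{\left(-418 \right)} - 34419\right) = 264621 + \left(\left(106 - 418\right) - 34419\right) = 264621 - 34731 = 229890$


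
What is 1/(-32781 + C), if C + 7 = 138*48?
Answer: -1/26164 ≈ -3.8220e-5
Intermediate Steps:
C = 6617 (C = -7 + 138*48 = -7 + 6624 = 6617)
1/(-32781 + C) = 1/(-32781 + 6617) = 1/(-26164) = -1/26164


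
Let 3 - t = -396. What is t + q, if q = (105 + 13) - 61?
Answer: 456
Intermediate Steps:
t = 399 (t = 3 - 1*(-396) = 3 + 396 = 399)
q = 57 (q = 118 - 61 = 57)
t + q = 399 + 57 = 456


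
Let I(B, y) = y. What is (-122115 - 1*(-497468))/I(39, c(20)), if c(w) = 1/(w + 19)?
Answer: 14638767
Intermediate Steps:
c(w) = 1/(19 + w)
(-122115 - 1*(-497468))/I(39, c(20)) = (-122115 - 1*(-497468))/(1/(19 + 20)) = (-122115 + 497468)/(1/39) = 375353/(1/39) = 375353*39 = 14638767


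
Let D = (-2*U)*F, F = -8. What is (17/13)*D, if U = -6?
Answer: -1632/13 ≈ -125.54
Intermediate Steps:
D = -96 (D = -2*(-6)*(-8) = 12*(-8) = -96)
(17/13)*D = (17/13)*(-96) = -1632/13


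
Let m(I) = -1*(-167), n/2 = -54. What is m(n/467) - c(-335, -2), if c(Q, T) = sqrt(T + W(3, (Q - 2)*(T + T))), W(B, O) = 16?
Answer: 167 - sqrt(14) ≈ 163.26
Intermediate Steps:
n = -108 (n = 2*(-54) = -108)
m(I) = 167
c(Q, T) = sqrt(16 + T) (c(Q, T) = sqrt(T + 16) = sqrt(16 + T))
m(n/467) - c(-335, -2) = 167 - sqrt(16 - 2) = 167 - sqrt(14)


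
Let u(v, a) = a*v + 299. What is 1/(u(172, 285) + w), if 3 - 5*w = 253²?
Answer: 5/182589 ≈ 2.7384e-5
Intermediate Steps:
u(v, a) = 299 + a*v
w = -64006/5 (w = ⅗ - ⅕*253² = ⅗ - ⅕*64009 = ⅗ - 64009/5 = -64006/5 ≈ -12801.)
1/(u(172, 285) + w) = 1/((299 + 285*172) - 64006/5) = 1/((299 + 49020) - 64006/5) = 1/(49319 - 64006/5) = 1/(182589/5) = 5/182589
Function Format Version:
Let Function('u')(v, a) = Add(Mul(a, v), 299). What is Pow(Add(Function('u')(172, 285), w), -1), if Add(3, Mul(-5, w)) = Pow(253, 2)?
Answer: Rational(5, 182589) ≈ 2.7384e-5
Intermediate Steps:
Function('u')(v, a) = Add(299, Mul(a, v))
w = Rational(-64006, 5) (w = Add(Rational(3, 5), Mul(Rational(-1, 5), Pow(253, 2))) = Add(Rational(3, 5), Mul(Rational(-1, 5), 64009)) = Add(Rational(3, 5), Rational(-64009, 5)) = Rational(-64006, 5) ≈ -12801.)
Pow(Add(Function('u')(172, 285), w), -1) = Pow(Add(Add(299, Mul(285, 172)), Rational(-64006, 5)), -1) = Pow(Add(Add(299, 49020), Rational(-64006, 5)), -1) = Pow(Add(49319, Rational(-64006, 5)), -1) = Pow(Rational(182589, 5), -1) = Rational(5, 182589)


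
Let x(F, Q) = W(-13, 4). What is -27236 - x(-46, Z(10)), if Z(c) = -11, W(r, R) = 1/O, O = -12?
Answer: -326831/12 ≈ -27236.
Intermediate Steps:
W(r, R) = -1/12 (W(r, R) = 1/(-12) = -1/12)
x(F, Q) = -1/12
-27236 - x(-46, Z(10)) = -27236 - 1*(-1/12) = -27236 + 1/12 = -326831/12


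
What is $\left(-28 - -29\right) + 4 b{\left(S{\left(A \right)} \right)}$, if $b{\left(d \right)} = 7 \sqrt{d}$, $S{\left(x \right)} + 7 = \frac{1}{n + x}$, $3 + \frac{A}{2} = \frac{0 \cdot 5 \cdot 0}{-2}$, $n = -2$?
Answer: $1 + 7 i \sqrt{114} \approx 1.0 + 74.74 i$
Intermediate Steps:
$A = -6$ ($A = -6 + 2 \frac{0 \cdot 5 \cdot 0}{-2} = -6 + 2 \cdot 0 \cdot 0 \left(- \frac{1}{2}\right) = -6 + 2 \cdot 0 \left(- \frac{1}{2}\right) = -6 + 2 \cdot 0 = -6 + 0 = -6$)
$S{\left(x \right)} = -7 + \frac{1}{-2 + x}$
$\left(-28 - -29\right) + 4 b{\left(S{\left(A \right)} \right)} = \left(-28 - -29\right) + 4 \cdot 7 \sqrt{\frac{15 - -42}{-2 - 6}} = \left(-28 + 29\right) + 4 \cdot 7 \sqrt{\frac{15 + 42}{-8}} = 1 + 4 \cdot 7 \sqrt{\left(- \frac{1}{8}\right) 57} = 1 + 4 \cdot 7 \sqrt{- \frac{57}{8}} = 1 + 4 \cdot 7 \frac{i \sqrt{114}}{4} = 1 + 4 \frac{7 i \sqrt{114}}{4} = 1 + 7 i \sqrt{114}$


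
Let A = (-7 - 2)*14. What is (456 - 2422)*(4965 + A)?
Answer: -9513474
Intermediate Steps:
A = -126 (A = -9*14 = -126)
(456 - 2422)*(4965 + A) = (456 - 2422)*(4965 - 126) = -1966*4839 = -9513474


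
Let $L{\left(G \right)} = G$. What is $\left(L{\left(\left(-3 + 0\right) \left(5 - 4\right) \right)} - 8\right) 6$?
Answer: $-66$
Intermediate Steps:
$\left(L{\left(\left(-3 + 0\right) \left(5 - 4\right) \right)} - 8\right) 6 = \left(\left(-3 + 0\right) \left(5 - 4\right) - 8\right) 6 = \left(\left(-3\right) 1 - 8\right) 6 = \left(-3 - 8\right) 6 = \left(-11\right) 6 = -66$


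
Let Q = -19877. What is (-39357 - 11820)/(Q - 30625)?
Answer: 17059/16834 ≈ 1.0134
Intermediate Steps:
(-39357 - 11820)/(Q - 30625) = (-39357 - 11820)/(-19877 - 30625) = -51177/(-50502) = -51177*(-1/50502) = 17059/16834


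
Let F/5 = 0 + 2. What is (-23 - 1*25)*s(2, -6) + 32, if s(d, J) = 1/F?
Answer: 136/5 ≈ 27.200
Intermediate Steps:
F = 10 (F = 5*(0 + 2) = 5*2 = 10)
s(d, J) = ⅒ (s(d, J) = 1/10 = ⅒)
(-23 - 1*25)*s(2, -6) + 32 = (-23 - 1*25)*(⅒) + 32 = (-23 - 25)*(⅒) + 32 = -48*⅒ + 32 = -24/5 + 32 = 136/5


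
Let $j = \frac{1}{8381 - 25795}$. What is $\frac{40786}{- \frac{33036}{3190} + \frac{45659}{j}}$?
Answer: $- \frac{32526835}{634096904494} \approx -5.1296 \cdot 10^{-5}$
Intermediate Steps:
$j = - \frac{1}{17414}$ ($j = \frac{1}{-17414} = - \frac{1}{17414} \approx -5.7425 \cdot 10^{-5}$)
$\frac{40786}{- \frac{33036}{3190} + \frac{45659}{j}} = \frac{40786}{- \frac{33036}{3190} + \frac{45659}{- \frac{1}{17414}}} = \frac{40786}{\left(-33036\right) \frac{1}{3190} + 45659 \left(-17414\right)} = \frac{40786}{- \frac{16518}{1595} - 795105826} = \frac{40786}{- \frac{1268193808988}{1595}} = 40786 \left(- \frac{1595}{1268193808988}\right) = - \frac{32526835}{634096904494}$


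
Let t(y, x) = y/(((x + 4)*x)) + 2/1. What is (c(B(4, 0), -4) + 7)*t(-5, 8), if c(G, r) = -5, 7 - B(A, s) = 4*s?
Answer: 187/48 ≈ 3.8958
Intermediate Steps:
B(A, s) = 7 - 4*s
t(y, x) = 2 + y/(x*(4 + x)) (t(y, x) = y/(((4 + x)*x)) + 2*1 = y/((x*(4 + x))) + 2 = y*(1/(x*(4 + x))) + 2 = y/(x*(4 + x)) + 2 = 2 + y/(x*(4 + x)))
(c(B(4, 0), -4) + 7)*t(-5, 8) = (-5 + 7)*((-5 + 2*8² + 8*8)/(8*(4 + 8))) = 2*((⅛)*(-5 + 2*64 + 64)/12) = 2*((⅛)*(1/12)*(-5 + 128 + 64)) = 2*((⅛)*(1/12)*187) = 2*(187/96) = 187/48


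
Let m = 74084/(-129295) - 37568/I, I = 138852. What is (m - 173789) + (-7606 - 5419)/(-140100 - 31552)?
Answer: -7046822761125826151/40547972736180 ≈ -1.7379e+5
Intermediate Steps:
m = -199264028/236221965 (m = 74084/(-129295) - 37568/138852 = 74084*(-1/129295) - 37568*1/138852 = -74084/129295 - 9392/34713 = -199264028/236221965 ≈ -0.84355)
(m - 173789) + (-7606 - 5419)/(-140100 - 31552) = (-199264028/236221965 - 173789) + (-7606 - 5419)/(-140100 - 31552) = -41052978339413/236221965 - 13025/(-171652) = -41052978339413/236221965 - 13025*(-1/171652) = -41052978339413/236221965 + 13025/171652 = -7046822761125826151/40547972736180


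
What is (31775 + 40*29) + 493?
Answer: 33428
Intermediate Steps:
(31775 + 40*29) + 493 = (31775 + 1160) + 493 = 32935 + 493 = 33428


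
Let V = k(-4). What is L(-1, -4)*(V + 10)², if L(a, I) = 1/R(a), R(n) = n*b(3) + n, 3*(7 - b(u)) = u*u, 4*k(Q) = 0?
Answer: -20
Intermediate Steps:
k(Q) = 0 (k(Q) = (¼)*0 = 0)
b(u) = 7 - u²/3 (b(u) = 7 - u*u/3 = 7 - u²/3)
V = 0
R(n) = 5*n (R(n) = n*(7 - ⅓*3²) + n = n*(7 - ⅓*9) + n = n*(7 - 3) + n = n*4 + n = 4*n + n = 5*n)
L(a, I) = 1/(5*a)
L(-1, -4)*(V + 10)² = ((⅕)/(-1))*(0 + 10)² = ((⅕)*(-1))*10² = -⅕*100 = -20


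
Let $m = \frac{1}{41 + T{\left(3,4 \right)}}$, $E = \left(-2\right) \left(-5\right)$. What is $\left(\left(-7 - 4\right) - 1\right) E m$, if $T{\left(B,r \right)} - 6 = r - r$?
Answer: $- \frac{120}{47} \approx -2.5532$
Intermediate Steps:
$T{\left(B,r \right)} = 6$ ($T{\left(B,r \right)} = 6 + \left(r - r\right) = 6 + 0 = 6$)
$E = 10$
$m = \frac{1}{47}$ ($m = \frac{1}{41 + 6} = \frac{1}{47} \approx 0.021277$)
$\left(\left(-7 - 4\right) - 1\right) E m = \left(\left(-7 - 4\right) - 1\right) 10 \cdot \frac{1}{47} = \left(-11 - 1\right) 10 \cdot \frac{1}{47} = \left(-12\right) 10 \cdot \frac{1}{47} = \left(-120\right) \frac{1}{47} = - \frac{120}{47}$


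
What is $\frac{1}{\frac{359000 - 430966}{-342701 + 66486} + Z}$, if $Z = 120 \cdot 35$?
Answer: $\frac{276215}{1160174966} \approx 0.00023808$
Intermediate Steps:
$Z = 4200$
$\frac{1}{\frac{359000 - 430966}{-342701 + 66486} + Z} = \frac{1}{\frac{359000 - 430966}{-342701 + 66486} + 4200} = \frac{1}{- \frac{71966}{-276215} + 4200} = \frac{1}{\left(-71966\right) \left(- \frac{1}{276215}\right) + 4200} = \frac{1}{\frac{71966}{276215} + 4200} = \frac{1}{\frac{1160174966}{276215}} = \frac{276215}{1160174966}$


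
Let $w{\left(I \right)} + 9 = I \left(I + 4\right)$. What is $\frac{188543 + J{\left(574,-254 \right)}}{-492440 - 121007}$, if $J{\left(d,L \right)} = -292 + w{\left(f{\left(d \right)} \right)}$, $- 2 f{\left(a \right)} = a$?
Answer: $- \frac{269463}{613447} \approx -0.43926$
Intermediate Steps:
$f{\left(a \right)} = - \frac{a}{2}$
$w{\left(I \right)} = -9 + I \left(4 + I\right)$ ($w{\left(I \right)} = -9 + I \left(I + 4\right) = -9 + I \left(4 + I\right)$)
$J{\left(d,L \right)} = -301 - 2 d + \frac{d^{2}}{4}$ ($J{\left(d,L \right)} = -292 + \left(-9 + \left(- \frac{d}{2}\right)^{2} + 4 \left(- \frac{d}{2}\right)\right) = -292 - \left(9 + 2 d - \frac{d^{2}}{4}\right) = -301 - 2 d + \frac{d^{2}}{4}$)
$\frac{188543 + J{\left(574,-254 \right)}}{-492440 - 121007} = \frac{188543 - \left(1449 - 82369\right)}{-492440 - 121007} = \frac{188543 - -80920}{-613447} = \left(188543 - -80920\right) \left(- \frac{1}{613447}\right) = \left(188543 + 80920\right) \left(- \frac{1}{613447}\right) = 269463 \left(- \frac{1}{613447}\right) = - \frac{269463}{613447}$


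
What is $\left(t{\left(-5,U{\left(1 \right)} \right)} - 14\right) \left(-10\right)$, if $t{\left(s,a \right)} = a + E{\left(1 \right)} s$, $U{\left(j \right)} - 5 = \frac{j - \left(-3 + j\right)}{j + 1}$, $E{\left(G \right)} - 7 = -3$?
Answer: $275$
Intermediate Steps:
$E{\left(G \right)} = 4$ ($E{\left(G \right)} = 7 - 3 = 4$)
$U{\left(j \right)} = 5 + \frac{3}{1 + j}$ ($U{\left(j \right)} = 5 + \frac{j - \left(-3 + j\right)}{j + 1} = 5 + \frac{3}{1 + j}$)
$t{\left(s,a \right)} = a + 4 s$
$\left(t{\left(-5,U{\left(1 \right)} \right)} - 14\right) \left(-10\right) = \left(\left(\frac{8 + 5 \cdot 1}{1 + 1} + 4 \left(-5\right)\right) - 14\right) \left(-10\right) = \left(\left(\frac{8 + 5}{2} - 20\right) - 14\right) \left(-10\right) = \left(\left(\frac{1}{2} \cdot 13 - 20\right) - 14\right) \left(-10\right) = \left(\left(\frac{13}{2} - 20\right) - 14\right) \left(-10\right) = \left(- \frac{27}{2} - 14\right) \left(-10\right) = \left(- \frac{55}{2}\right) \left(-10\right) = 275$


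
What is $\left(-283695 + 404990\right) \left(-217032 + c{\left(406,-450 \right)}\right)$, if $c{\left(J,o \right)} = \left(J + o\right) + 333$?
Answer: $-26289842185$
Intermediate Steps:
$c{\left(J,o \right)} = 333 + J + o$
$\left(-283695 + 404990\right) \left(-217032 + c{\left(406,-450 \right)}\right) = \left(-283695 + 404990\right) \left(-217032 + \left(333 + 406 - 450\right)\right) = 121295 \left(-217032 + 289\right) = 121295 \left(-216743\right) = -26289842185$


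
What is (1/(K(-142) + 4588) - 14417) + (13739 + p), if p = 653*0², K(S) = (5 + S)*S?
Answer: -16300475/24042 ≈ -678.00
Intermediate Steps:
K(S) = S*(5 + S)
p = 0 (p = 653*0 = 0)
(1/(K(-142) + 4588) - 14417) + (13739 + p) = (1/(-142*(5 - 142) + 4588) - 14417) + (13739 + 0) = (1/(-142*(-137) + 4588) - 14417) + 13739 = (1/(19454 + 4588) - 14417) + 13739 = (1/24042 - 14417) + 13739 = -346613513/24042 + 13739 = -16300475/24042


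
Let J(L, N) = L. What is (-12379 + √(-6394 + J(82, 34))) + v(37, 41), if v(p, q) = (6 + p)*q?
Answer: -10616 + 2*I*√1578 ≈ -10616.0 + 79.448*I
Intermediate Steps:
v(p, q) = q*(6 + p)
(-12379 + √(-6394 + J(82, 34))) + v(37, 41) = (-12379 + √(-6394 + 82)) + 41*(6 + 37) = (-12379 + √(-6312)) + 41*43 = (-12379 + 2*I*√1578) + 1763 = -10616 + 2*I*√1578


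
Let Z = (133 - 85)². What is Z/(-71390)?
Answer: -1152/35695 ≈ -0.032273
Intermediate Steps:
Z = 2304 (Z = 48² = 2304)
Z/(-71390) = 2304/(-71390) = 2304*(-1/71390) = -1152/35695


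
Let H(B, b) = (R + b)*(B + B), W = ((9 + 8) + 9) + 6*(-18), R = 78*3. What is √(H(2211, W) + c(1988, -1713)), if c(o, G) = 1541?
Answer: √673685 ≈ 820.78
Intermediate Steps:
R = 234
W = -82 (W = (17 + 9) - 108 = 26 - 108 = -82)
H(B, b) = 2*B*(234 + b) (H(B, b) = (234 + b)*(B + B) = (234 + b)*(2*B) = 2*B*(234 + b))
√(H(2211, W) + c(1988, -1713)) = √(2*2211*(234 - 82) + 1541) = √(2*2211*152 + 1541) = √(672144 + 1541) = √673685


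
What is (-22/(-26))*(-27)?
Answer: -297/13 ≈ -22.846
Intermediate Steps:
(-22/(-26))*(-27) = -1/26*(-22)*(-27) = (11/13)*(-27) = -297/13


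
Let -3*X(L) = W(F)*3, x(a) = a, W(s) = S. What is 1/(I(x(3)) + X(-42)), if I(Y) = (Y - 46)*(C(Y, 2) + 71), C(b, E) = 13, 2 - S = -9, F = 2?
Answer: -1/3623 ≈ -0.00027601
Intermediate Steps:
S = 11 (S = 2 - 1*(-9) = 2 + 9 = 11)
W(s) = 11
X(L) = -11 (X(L) = -11*3/3 = -⅓*33 = -11)
I(Y) = -3864 + 84*Y (I(Y) = (Y - 46)*(13 + 71) = (-46 + Y)*84 = -3864 + 84*Y)
1/(I(x(3)) + X(-42)) = 1/((-3864 + 84*3) - 11) = 1/((-3864 + 252) - 11) = 1/(-3612 - 11) = 1/(-3623) = -1/3623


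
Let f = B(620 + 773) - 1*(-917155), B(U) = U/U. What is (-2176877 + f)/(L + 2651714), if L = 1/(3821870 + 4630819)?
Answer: -10648029839769/22414113758947 ≈ -0.47506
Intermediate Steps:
B(U) = 1
f = 917156 (f = 1 - 1*(-917155) = 1 + 917155 = 917156)
L = 1/8452689 ≈ 1.1831e-7
(-2176877 + f)/(L + 2651714) = (-2176877 + 917156)/(1/8452689 + 2651714) = -1259721/22414113758947/8452689 = -1259721*8452689/22414113758947 = -10648029839769/22414113758947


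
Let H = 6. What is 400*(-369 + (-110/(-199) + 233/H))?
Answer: -78711800/597 ≈ -1.3185e+5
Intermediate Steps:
400*(-369 + (-110/(-199) + 233/H)) = 400*(-369 + (-110/(-199) + 233/6)) = 400*(-369 + (-110*(-1/199) + 233*(⅙))) = 400*(-369 + (110/199 + 233/6)) = 400*(-369 + 47027/1194) = 400*(-393559/1194) = -78711800/597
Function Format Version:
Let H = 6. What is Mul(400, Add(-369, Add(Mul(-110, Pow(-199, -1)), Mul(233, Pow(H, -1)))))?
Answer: Rational(-78711800, 597) ≈ -1.3185e+5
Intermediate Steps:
Mul(400, Add(-369, Add(Mul(-110, Pow(-199, -1)), Mul(233, Pow(H, -1))))) = Mul(400, Add(-369, Add(Mul(-110, Pow(-199, -1)), Mul(233, Pow(6, -1))))) = Mul(400, Add(-369, Add(Mul(-110, Rational(-1, 199)), Mul(233, Rational(1, 6))))) = Mul(400, Add(-369, Add(Rational(110, 199), Rational(233, 6)))) = Mul(400, Add(-369, Rational(47027, 1194))) = Mul(400, Rational(-393559, 1194)) = Rational(-78711800, 597)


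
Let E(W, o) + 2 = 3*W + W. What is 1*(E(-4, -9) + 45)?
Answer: 27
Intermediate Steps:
E(W, o) = -2 + 4*W (E(W, o) = -2 + (3*W + W) = -2 + 4*W)
1*(E(-4, -9) + 45) = 1*((-2 + 4*(-4)) + 45) = 1*((-2 - 16) + 45) = 1*(-18 + 45) = 1*27 = 27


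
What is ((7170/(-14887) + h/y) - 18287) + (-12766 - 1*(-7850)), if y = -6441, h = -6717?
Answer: -741605373964/31962389 ≈ -23202.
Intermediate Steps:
((7170/(-14887) + h/y) - 18287) + (-12766 - 1*(-7850)) = ((7170/(-14887) - 6717/(-6441)) - 18287) + (-12766 - 1*(-7850)) = ((7170*(-1/14887) - 6717*(-1/6441)) - 18287) + (-12766 + 7850) = ((-7170/14887 + 2239/2147) - 18287) - 4916 = (17938003/31962389 - 18287) - 4916 = -584478269640/31962389 - 4916 = -741605373964/31962389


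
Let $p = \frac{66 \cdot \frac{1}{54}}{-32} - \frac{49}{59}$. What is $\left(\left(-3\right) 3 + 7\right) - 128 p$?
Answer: $\frac{57982}{531} \approx 109.19$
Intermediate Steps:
$p = - \frac{14761}{16992}$ ($p = 66 \cdot \frac{1}{54} \left(- \frac{1}{32}\right) - \frac{49}{59} = \frac{11}{9} \left(- \frac{1}{32}\right) - \frac{49}{59} = - \frac{11}{288} - \frac{49}{59} = - \frac{14761}{16992} \approx -0.8687$)
$\left(\left(-3\right) 3 + 7\right) - 128 p = \left(\left(-3\right) 3 + 7\right) - - \frac{59044}{531} = \left(-9 + 7\right) + \frac{59044}{531} = -2 + \frac{59044}{531} = \frac{57982}{531}$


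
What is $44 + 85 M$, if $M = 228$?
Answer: $19424$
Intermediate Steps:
$44 + 85 M = 44 + 85 \cdot 228 = 44 + 19380 = 19424$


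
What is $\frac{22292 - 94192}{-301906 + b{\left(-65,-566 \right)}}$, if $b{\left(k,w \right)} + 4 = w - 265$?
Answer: $\frac{71900}{302741} \approx 0.2375$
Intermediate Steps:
$b{\left(k,w \right)} = -269 + w$ ($b{\left(k,w \right)} = -4 + \left(w - 265\right) = -4 + \left(-265 + w\right) = -269 + w$)
$\frac{22292 - 94192}{-301906 + b{\left(-65,-566 \right)}} = \frac{22292 - 94192}{-301906 - 835} = - \frac{71900}{-301906 - 835} = - \frac{71900}{-302741} = \left(-71900\right) \left(- \frac{1}{302741}\right) = \frac{71900}{302741}$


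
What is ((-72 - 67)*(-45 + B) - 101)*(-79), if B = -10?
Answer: -595976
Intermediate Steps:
((-72 - 67)*(-45 + B) - 101)*(-79) = ((-72 - 67)*(-45 - 10) - 101)*(-79) = (-139*(-55) - 101)*(-79) = (7645 - 101)*(-79) = 7544*(-79) = -595976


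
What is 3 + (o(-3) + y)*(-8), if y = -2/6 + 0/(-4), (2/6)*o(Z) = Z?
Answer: 233/3 ≈ 77.667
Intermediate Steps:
o(Z) = 3*Z
y = -1/3 (y = -2*1/6 + 0*(-1/4) = -1/3 + 0 = -1/3 ≈ -0.33333)
3 + (o(-3) + y)*(-8) = 3 + (3*(-3) - 1/3)*(-8) = 3 + (-9 - 1/3)*(-8) = 3 - 28/3*(-8) = 3 + 224/3 = 233/3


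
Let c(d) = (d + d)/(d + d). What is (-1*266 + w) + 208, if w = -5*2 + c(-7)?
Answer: -67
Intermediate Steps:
c(d) = 1 (c(d) = (2*d)/((2*d)) = (2*d)*(1/(2*d)) = 1)
w = -9 (w = -5*2 + 1 = -10 + 1 = -9)
(-1*266 + w) + 208 = (-1*266 - 9) + 208 = (-266 - 9) + 208 = -275 + 208 = -67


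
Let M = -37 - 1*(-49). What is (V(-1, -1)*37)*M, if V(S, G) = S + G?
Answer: -888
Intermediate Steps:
V(S, G) = G + S
M = 12 (M = -37 + 49 = 12)
(V(-1, -1)*37)*M = ((-1 - 1)*37)*12 = -2*37*12 = -74*12 = -888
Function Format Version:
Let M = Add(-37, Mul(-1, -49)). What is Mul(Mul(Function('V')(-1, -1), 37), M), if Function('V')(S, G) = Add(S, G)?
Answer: -888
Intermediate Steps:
Function('V')(S, G) = Add(G, S)
M = 12 (M = Add(-37, 49) = 12)
Mul(Mul(Function('V')(-1, -1), 37), M) = Mul(Mul(Add(-1, -1), 37), 12) = Mul(Mul(-2, 37), 12) = Mul(-74, 12) = -888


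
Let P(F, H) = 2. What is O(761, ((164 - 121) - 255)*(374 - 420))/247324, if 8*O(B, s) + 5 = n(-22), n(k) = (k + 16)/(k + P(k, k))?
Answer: -47/19785920 ≈ -2.3754e-6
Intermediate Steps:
n(k) = (16 + k)/(2 + k) (n(k) = (k + 16)/(k + 2) = (16 + k)/(2 + k))
O(B, s) = -47/80 (O(B, s) = -5/8 + ((16 - 22)/(2 - 22))/8 = -5/8 + (-6/(-20))/8 = -5/8 + (-1/20*(-6))/8 = -5/8 + (1/8)*(3/10) = -5/8 + 3/80 = -47/80)
O(761, ((164 - 121) - 255)*(374 - 420))/247324 = -47/80/247324 = -47/80*1/247324 = -47/19785920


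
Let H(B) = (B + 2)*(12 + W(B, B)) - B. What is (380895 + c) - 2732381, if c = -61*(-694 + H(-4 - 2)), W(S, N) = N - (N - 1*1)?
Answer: -2306346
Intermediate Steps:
W(S, N) = 1 (W(S, N) = N - (N - 1) = N - (-1 + N) = N + (1 - N) = 1)
H(B) = 26 + 12*B (H(B) = (B + 2)*(12 + 1) - B = (2 + B)*13 - B = (26 + 13*B) - B = 26 + 12*B)
c = 45140 (c = -61*(-694 + (26 + 12*(-4 - 2))) = -61*(-694 + (26 + 12*(-6))) = -61*(-694 + (26 - 72)) = -61*(-694 - 46) = -61*(-740) = 45140)
(380895 + c) - 2732381 = (380895 + 45140) - 2732381 = 426035 - 2732381 = -2306346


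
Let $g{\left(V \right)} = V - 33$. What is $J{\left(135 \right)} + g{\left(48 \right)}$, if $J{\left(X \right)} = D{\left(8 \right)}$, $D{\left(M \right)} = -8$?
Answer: $7$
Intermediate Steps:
$J{\left(X \right)} = -8$
$g{\left(V \right)} = -33 + V$ ($g{\left(V \right)} = V - 33 = -33 + V$)
$J{\left(135 \right)} + g{\left(48 \right)} = -8 + \left(-33 + 48\right) = -8 + 15 = 7$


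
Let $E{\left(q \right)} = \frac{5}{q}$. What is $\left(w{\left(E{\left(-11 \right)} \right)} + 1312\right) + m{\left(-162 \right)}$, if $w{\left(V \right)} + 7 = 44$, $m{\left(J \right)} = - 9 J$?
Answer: $2807$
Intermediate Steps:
$w{\left(V \right)} = 37$ ($w{\left(V \right)} = -7 + 44 = 37$)
$\left(w{\left(E{\left(-11 \right)} \right)} + 1312\right) + m{\left(-162 \right)} = \left(37 + 1312\right) - -1458 = 1349 + 1458 = 2807$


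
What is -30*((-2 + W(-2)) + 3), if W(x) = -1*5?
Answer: 120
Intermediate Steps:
W(x) = -5
-30*((-2 + W(-2)) + 3) = -30*((-2 - 5) + 3) = -30*(-7 + 3) = -30*(-4) = 120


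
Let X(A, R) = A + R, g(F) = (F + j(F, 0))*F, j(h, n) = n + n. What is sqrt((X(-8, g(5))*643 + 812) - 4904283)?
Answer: 2*I*sqrt(1223135) ≈ 2211.9*I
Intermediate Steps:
j(h, n) = 2*n
g(F) = F**2 (g(F) = (F + 2*0)*F = (F + 0)*F = F*F = F**2)
sqrt((X(-8, g(5))*643 + 812) - 4904283) = sqrt(((-8 + 5**2)*643 + 812) - 4904283) = sqrt(((-8 + 25)*643 + 812) - 4904283) = sqrt((17*643 + 812) - 4904283) = sqrt((10931 + 812) - 4904283) = sqrt(11743 - 4904283) = sqrt(-4892540) = 2*I*sqrt(1223135)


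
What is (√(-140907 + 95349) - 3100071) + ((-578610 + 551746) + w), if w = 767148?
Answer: -2359787 + 3*I*√5062 ≈ -2.3598e+6 + 213.44*I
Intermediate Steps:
(√(-140907 + 95349) - 3100071) + ((-578610 + 551746) + w) = (√(-140907 + 95349) - 3100071) + ((-578610 + 551746) + 767148) = (√(-45558) - 3100071) + (-26864 + 767148) = (3*I*√5062 - 3100071) + 740284 = (-3100071 + 3*I*√5062) + 740284 = -2359787 + 3*I*√5062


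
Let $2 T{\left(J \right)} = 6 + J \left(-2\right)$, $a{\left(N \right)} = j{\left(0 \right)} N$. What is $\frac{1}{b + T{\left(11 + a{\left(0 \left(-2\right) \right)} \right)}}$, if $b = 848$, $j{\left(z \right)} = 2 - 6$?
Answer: $\frac{1}{840} \approx 0.0011905$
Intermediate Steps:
$j{\left(z \right)} = -4$ ($j{\left(z \right)} = 2 - 6 = -4$)
$a{\left(N \right)} = - 4 N$
$T{\left(J \right)} = 3 - J$ ($T{\left(J \right)} = \frac{6 + J \left(-2\right)}{2} = \frac{6 - 2 J}{2} = 3 - J$)
$\frac{1}{b + T{\left(11 + a{\left(0 \left(-2\right) \right)} \right)}} = \frac{1}{848 - \left(8 - 0 \left(-2\right)\right)} = \frac{1}{848 + \left(3 - \left(11 - 0\right)\right)} = \frac{1}{848 + \left(3 - \left(11 + 0\right)\right)} = \frac{1}{848 + \left(3 - 11\right)} = \frac{1}{848 - 8} = \frac{1}{840}$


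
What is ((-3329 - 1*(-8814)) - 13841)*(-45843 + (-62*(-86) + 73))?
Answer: 337899928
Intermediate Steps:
((-3329 - 1*(-8814)) - 13841)*(-45843 + (-62*(-86) + 73)) = ((-3329 + 8814) - 13841)*(-45843 + (5332 + 73)) = (5485 - 13841)*(-45843 + 5405) = -8356*(-40438) = 337899928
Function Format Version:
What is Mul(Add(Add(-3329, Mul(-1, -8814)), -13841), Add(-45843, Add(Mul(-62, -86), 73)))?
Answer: 337899928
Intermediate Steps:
Mul(Add(Add(-3329, Mul(-1, -8814)), -13841), Add(-45843, Add(Mul(-62, -86), 73))) = Mul(Add(Add(-3329, 8814), -13841), Add(-45843, Add(5332, 73))) = Mul(Add(5485, -13841), Add(-45843, 5405)) = Mul(-8356, -40438) = 337899928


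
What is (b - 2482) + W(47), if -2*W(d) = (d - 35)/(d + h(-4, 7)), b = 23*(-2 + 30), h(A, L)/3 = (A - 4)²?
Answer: -439288/239 ≈ -1838.0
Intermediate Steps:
h(A, L) = 3*(-4 + A)² (h(A, L) = 3*(A - 4)² = 3*(-4 + A)²)
b = 644 (b = 23*28 = 644)
W(d) = -(-35 + d)/(2*(192 + d)) (W(d) = -(d - 35)/(2*(d + 3*(-4 - 4)²)) = -(-35 + d)/(2*(d + 3*(-8)²)) = -(-35 + d)/(2*(d + 3*64)) = -(-35 + d)/(2*(d + 192)) = -(-35 + d)/(2*(192 + d)))
(b - 2482) + W(47) = (644 - 2482) + (35 - 1*47)/(2*(192 + 47)) = -1838 + (½)*(35 - 47)/239 = -1838 + (½)*(1/239)*(-12) = -1838 - 6/239 = -439288/239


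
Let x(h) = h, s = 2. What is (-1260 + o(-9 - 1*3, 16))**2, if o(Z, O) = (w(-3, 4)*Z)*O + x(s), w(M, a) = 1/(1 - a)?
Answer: 1425636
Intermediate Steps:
o(Z, O) = 2 - O*Z/3 (o(Z, O) = ((-1/(-1 + 4))*Z)*O + 2 = ((-1/3)*Z)*O + 2 = ((-1*1/3)*Z)*O + 2 = (-Z/3)*O + 2 = -O*Z/3 + 2 = 2 - O*Z/3)
(-1260 + o(-9 - 1*3, 16))**2 = (-1260 + (2 - 1/3*16*(-9 - 1*3)))**2 = (-1260 + (2 - 1/3*16*(-9 - 3)))**2 = (-1260 + (2 - 1/3*16*(-12)))**2 = (-1260 + (2 + 64))**2 = (-1260 + 66)**2 = (-1194)**2 = 1425636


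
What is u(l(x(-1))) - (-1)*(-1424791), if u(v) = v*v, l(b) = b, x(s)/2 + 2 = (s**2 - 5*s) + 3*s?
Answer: -1424787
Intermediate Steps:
x(s) = -4 - 4*s + 2*s**2 (x(s) = -4 + 2*((s**2 - 5*s) + 3*s) = -4 + 2*(s**2 - 2*s) = -4 + (-4*s + 2*s**2) = -4 - 4*s + 2*s**2)
u(v) = v**2
u(l(x(-1))) - (-1)*(-1424791) = (-4 - 4*(-1) + 2*(-1)**2)**2 - (-1)*(-1424791) = (-4 + 4 + 2*1)**2 - 1*1424791 = (-4 + 4 + 2)**2 - 1424791 = 2**2 - 1424791 = 4 - 1424791 = -1424787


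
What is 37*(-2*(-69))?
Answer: 5106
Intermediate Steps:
37*(-2*(-69)) = 37*138 = 5106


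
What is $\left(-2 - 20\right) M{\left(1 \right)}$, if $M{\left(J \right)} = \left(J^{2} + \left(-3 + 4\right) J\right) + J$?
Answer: $-66$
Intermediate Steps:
$M{\left(J \right)} = J^{2} + 2 J$ ($M{\left(J \right)} = \left(J^{2} + 1 J\right) + J = \left(J^{2} + J\right) + J = \left(J + J^{2}\right) + J = J^{2} + 2 J$)
$\left(-2 - 20\right) M{\left(1 \right)} = \left(-2 - 20\right) 1 \left(2 + 1\right) = \left(-2 - 20\right) 1 \cdot 3 = \left(-22\right) 3 = -66$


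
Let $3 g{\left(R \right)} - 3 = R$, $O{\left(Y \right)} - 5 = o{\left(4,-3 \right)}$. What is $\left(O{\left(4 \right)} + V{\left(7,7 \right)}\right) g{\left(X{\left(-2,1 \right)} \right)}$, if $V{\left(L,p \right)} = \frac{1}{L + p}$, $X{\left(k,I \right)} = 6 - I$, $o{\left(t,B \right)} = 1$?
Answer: $\frac{340}{21} \approx 16.19$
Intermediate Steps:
$O{\left(Y \right)} = 6$ ($O{\left(Y \right)} = 5 + 1 = 6$)
$g{\left(R \right)} = 1 + \frac{R}{3}$
$\left(O{\left(4 \right)} + V{\left(7,7 \right)}\right) g{\left(X{\left(-2,1 \right)} \right)} = \left(6 + \frac{1}{7 + 7}\right) \left(1 + \frac{6 - 1}{3}\right) = \left(6 + \frac{1}{14}\right) \left(1 + \frac{6 - 1}{3}\right) = \left(6 + \frac{1}{14}\right) \left(1 + \frac{1}{3} \cdot 5\right) = \frac{85 \left(1 + \frac{5}{3}\right)}{14} = \frac{85}{14} \cdot \frac{8}{3} = \frac{340}{21}$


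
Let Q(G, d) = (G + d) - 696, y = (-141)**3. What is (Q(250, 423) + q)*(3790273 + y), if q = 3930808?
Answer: 3879889195820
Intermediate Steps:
y = -2803221
Q(G, d) = -696 + G + d
(Q(250, 423) + q)*(3790273 + y) = ((-696 + 250 + 423) + 3930808)*(3790273 - 2803221) = (-23 + 3930808)*987052 = 3930785*987052 = 3879889195820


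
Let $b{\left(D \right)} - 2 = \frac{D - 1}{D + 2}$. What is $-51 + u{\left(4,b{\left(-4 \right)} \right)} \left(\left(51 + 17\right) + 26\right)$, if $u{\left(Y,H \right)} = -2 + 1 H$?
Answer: $184$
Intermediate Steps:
$b{\left(D \right)} = 2 + \frac{-1 + D}{2 + D}$ ($b{\left(D \right)} = 2 + \frac{D - 1}{D + 2} = 2 + \frac{-1 + D}{2 + D}$)
$u{\left(Y,H \right)} = -2 + H$
$-51 + u{\left(4,b{\left(-4 \right)} \right)} \left(\left(51 + 17\right) + 26\right) = -51 + \left(-2 + \frac{3 \left(1 - 4\right)}{2 - 4}\right) \left(\left(51 + 17\right) + 26\right) = -51 + \left(-2 + 3 \frac{1}{-2} \left(-3\right)\right) \left(68 + 26\right) = -51 + \left(-2 + 3 \left(- \frac{1}{2}\right) \left(-3\right)\right) 94 = -51 + \left(-2 + \frac{9}{2}\right) 94 = -51 + \frac{5}{2} \cdot 94 = -51 + 235 = 184$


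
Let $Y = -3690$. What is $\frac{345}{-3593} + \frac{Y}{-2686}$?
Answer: $\frac{6165750}{4825399} \approx 1.2778$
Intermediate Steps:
$\frac{345}{-3593} + \frac{Y}{-2686} = \frac{345}{-3593} - \frac{3690}{-2686} = 345 \left(- \frac{1}{3593}\right) - - \frac{1845}{1343} = - \frac{345}{3593} + \frac{1845}{1343} = \frac{6165750}{4825399}$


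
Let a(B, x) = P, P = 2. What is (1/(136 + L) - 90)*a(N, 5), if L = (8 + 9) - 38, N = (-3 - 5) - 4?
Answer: -20698/115 ≈ -179.98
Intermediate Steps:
N = -12 (N = -8 - 4 = -12)
L = -21 (L = 17 - 38 = -21)
a(B, x) = 2
(1/(136 + L) - 90)*a(N, 5) = (1/(136 - 21) - 90)*2 = (1/115 - 90)*2 = -10349/115*2 = -20698/115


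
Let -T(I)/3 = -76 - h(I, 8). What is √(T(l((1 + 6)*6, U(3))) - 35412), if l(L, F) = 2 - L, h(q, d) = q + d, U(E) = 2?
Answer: 84*I*√5 ≈ 187.83*I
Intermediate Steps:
h(q, d) = d + q
T(I) = 252 + 3*I (T(I) = -3*(-76 - (8 + I)) = -3*(-76 + (-8 - I)) = -3*(-84 - I) = 252 + 3*I)
√(T(l((1 + 6)*6, U(3))) - 35412) = √((252 + 3*(2 - (1 + 6)*6)) - 35412) = √((252 + 3*(2 - 7*6)) - 35412) = √((252 + 3*(2 - 1*42)) - 35412) = √((252 + 3*(2 - 42)) - 35412) = √((252 + 3*(-40)) - 35412) = √((252 - 120) - 35412) = √(132 - 35412) = √(-35280) = 84*I*√5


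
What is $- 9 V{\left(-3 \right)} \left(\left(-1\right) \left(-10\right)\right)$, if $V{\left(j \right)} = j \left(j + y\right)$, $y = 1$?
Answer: $-540$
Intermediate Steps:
$V{\left(j \right)} = j \left(1 + j\right)$ ($V{\left(j \right)} = j \left(j + 1\right) = j \left(1 + j\right)$)
$- 9 V{\left(-3 \right)} \left(\left(-1\right) \left(-10\right)\right) = - 9 \left(- 3 \left(1 - 3\right)\right) \left(\left(-1\right) \left(-10\right)\right) = - 9 \left(\left(-3\right) \left(-2\right)\right) 10 = \left(-9\right) 6 \cdot 10 = \left(-54\right) 10 = -540$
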